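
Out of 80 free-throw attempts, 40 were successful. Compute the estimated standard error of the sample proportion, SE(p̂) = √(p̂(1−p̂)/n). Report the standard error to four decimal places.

With x = 40 successes in n = 80, p̂ = 0.50000.
p̂(1−p̂) = 0.250000.
SE = √(0.250000/80) = 0.0559.

SE = 0.0559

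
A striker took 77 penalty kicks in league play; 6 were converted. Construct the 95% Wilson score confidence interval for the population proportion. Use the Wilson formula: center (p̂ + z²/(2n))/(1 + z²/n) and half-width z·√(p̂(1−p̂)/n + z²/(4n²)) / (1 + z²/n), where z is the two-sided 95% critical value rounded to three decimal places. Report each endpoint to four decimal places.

(0.0362, 0.1598)

p̂ = 6/77 = 0.07792; z = 1.960, so z² = 3.841600.
1 + z²/n = 1.049891.
Center = (0.07792 + 0.024945)/1.049891 = 0.09798.
Radicand: p̂(1−p̂)/n + z²/(4n²) = 0.000933120 + 0.000161983 = 0.001095103.
Half-width = 1.960·√0.001095103/1.049891 = 0.06178.
So the interval runs from 0.0362 to 0.1598.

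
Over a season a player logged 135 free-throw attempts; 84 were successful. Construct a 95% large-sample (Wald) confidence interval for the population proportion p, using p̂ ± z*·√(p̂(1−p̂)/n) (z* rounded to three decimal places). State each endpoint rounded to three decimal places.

With x = 84 successes in n = 135, p̂ = 0.62222.
SE = √(p̂(1−p̂)/n) = √(0.235062/135) = 0.041728.
For 95% confidence, z* = 1.960.
Margin of error: 1.960 × 0.041728 = 0.08179.
CI: 0.62222 ± 0.08179 = (0.540, 0.704).

(0.540, 0.704)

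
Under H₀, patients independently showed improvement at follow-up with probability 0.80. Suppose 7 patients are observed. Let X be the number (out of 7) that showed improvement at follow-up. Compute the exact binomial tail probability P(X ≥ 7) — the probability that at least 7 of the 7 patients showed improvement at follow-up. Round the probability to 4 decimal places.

X ~ Binomial(n=7, p=0.80).
P(X ≥ 7) = C(7,7)·0.80^7·0.20^0.
= 0.209715 = 0.2097.

P = 0.2097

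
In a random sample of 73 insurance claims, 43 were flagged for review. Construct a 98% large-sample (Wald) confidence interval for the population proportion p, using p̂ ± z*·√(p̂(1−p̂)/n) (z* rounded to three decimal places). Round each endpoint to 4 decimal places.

With x = 43 successes in n = 73, p̂ = 0.58904.
SE = √(p̂(1−p̂)/n) = √(0.242072/73) = 0.057585.
The 98% critical value is z* = 2.326.
Margin = 2.326·0.057585 = 0.13394.
Interval: 0.58904 ± 0.13394 → (0.4551, 0.7230).

(0.4551, 0.7230)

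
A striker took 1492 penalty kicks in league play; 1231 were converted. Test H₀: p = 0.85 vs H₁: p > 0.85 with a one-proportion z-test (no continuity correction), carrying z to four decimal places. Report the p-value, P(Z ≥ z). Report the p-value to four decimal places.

p-value = 0.9965

With x = 1231 successes in n = 1492, p̂ = 0.82507.
Under H₀, SE = √(p₀(1−p₀)/n) = √(0.85·0.15/1492) = √0.000085456 = 0.009244.
z = (p̂ − p₀)/SE = (1231/1492 − 0.85)/0.009244 ≈ -2.6971.
p-value = P(Z ≥ z) with z = -2.6971 → 0.9965.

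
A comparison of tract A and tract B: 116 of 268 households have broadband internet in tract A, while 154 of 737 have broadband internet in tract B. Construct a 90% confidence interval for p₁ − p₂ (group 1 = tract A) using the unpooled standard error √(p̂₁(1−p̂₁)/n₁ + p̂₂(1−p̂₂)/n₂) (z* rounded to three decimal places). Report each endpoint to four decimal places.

p̂₁ = 116/268 = 0.43284, p̂₂ = 154/737 = 0.20896; p̂₁ − p̂₂ = 0.22388.
SE = √(0.000916004 + 0.000224278) = √0.001140282 = 0.033768.
The 90% critical value is z* = 1.645. Margin = 1.645·0.033768 = 0.05555.
CI: 0.22388 ± 0.05555 = (0.1683, 0.2794).

(0.1683, 0.2794)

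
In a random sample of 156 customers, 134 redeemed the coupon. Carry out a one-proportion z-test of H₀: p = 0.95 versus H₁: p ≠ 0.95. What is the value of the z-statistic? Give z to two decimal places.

With x = 134 successes in n = 156, p̂ = 0.85897.
Null standard error: √(0.95·0.05/156) = √0.000304487 = 0.017450.
z = (p̂ − p₀)/SE = (0.85897 − 0.95)/0.017450 = -5.22.

z = -5.22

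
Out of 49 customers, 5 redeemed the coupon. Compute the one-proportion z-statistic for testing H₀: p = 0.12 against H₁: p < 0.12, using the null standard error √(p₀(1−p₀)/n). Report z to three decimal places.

z = -0.387

The sample proportion is 5/49 = 0.10204.
Null standard error: √(0.12·0.88/49) = √0.002155102 = 0.046423.
z = (0.10204 − 0.12)/0.046423 = -0.01796/0.046423 = -0.387.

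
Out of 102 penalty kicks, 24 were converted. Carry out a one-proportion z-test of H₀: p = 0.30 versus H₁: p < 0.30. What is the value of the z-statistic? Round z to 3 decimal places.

Sample proportion p̂ = 24/102 = 0.23529.
SE₀ = √(0.30·0.70/102) = 0.045374.
z = (p̂ − p₀)/SE = (0.23529 − 0.30)/0.045374 = -1.426.

z = -1.426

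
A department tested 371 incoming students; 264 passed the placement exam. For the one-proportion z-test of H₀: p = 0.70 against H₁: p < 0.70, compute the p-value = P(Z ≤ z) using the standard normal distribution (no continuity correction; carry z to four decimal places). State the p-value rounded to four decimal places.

p-value = 0.6869

p̂ = 264/371 = 0.71159.
Under H₀, SE = √(p₀(1−p₀)/n) = √(0.70·0.30/371) = √0.000566038 = 0.023792.
z = (p̂ − p₀)/SE = (264/371 − 0.70)/0.023792 ≈ 0.4872.
p-value = P(Z ≤ z) with z = 0.4872 → 0.6869.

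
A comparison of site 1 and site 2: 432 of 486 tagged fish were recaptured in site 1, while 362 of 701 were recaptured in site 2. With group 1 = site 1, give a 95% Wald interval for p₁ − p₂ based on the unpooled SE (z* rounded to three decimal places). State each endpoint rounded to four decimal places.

p̂₁ = 0.88889, p̂₂ = 0.51641, so the observed difference is 0.37248.
SE = √(0.000203221 + 0.000356249) = √0.000559470 = 0.023653.
The 95% critical value is z* = 1.960. Margin of error = 0.04636.
So the interval runs from 0.3261 to 0.4188.

(0.3261, 0.4188)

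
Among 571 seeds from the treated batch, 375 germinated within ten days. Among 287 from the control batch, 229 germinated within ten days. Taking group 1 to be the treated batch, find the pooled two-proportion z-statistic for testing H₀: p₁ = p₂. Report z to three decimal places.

z = -4.274

Sample proportions: p̂₁ = 375/571 = 0.65674 and p̂₂ = 229/287 = 0.79791.
Pooling: p̂ = 604/858 = 0.70396.
SE = √[p̂(1−p̂)(1/n₁+1/n₂)] = √[0.70396·0.29604·(1/571+1/287)] ≈ 0.033032.
z = -0.14117/0.033032 = -4.274.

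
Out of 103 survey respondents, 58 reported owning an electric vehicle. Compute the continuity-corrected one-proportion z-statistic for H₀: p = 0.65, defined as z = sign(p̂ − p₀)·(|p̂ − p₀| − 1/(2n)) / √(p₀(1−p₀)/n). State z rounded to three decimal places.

Sample proportion p̂ = 58/103 = 0.56311. p̂ − p₀ = -0.086893.
Continuity correction 1/(2n) = 1/206 = 0.004854.
Corrected numerator: |-0.086893| − 0.004854 = 0.082039.
SE₀ = √(0.65·0.35/103) = 0.046997.
z = −0.082039/0.046997 = -1.746.

z = -1.746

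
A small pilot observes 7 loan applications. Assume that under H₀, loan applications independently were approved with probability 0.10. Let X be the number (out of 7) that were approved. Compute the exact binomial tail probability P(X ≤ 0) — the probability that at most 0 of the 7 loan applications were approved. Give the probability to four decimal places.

X is binomial with n = 7 and p = 0.10.
P(X ≤ 0) = C(7,0)·0.10^0·0.90^7.
= 0.478297 = 0.4783.

P = 0.4783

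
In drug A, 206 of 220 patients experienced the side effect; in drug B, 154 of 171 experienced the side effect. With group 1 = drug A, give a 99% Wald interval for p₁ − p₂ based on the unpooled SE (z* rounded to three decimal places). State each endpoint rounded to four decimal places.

p̂₁ = 206/220 = 0.93636, p̂₂ = 154/171 = 0.90058; p̂₁ − p̂₂ = 0.03578.
Unpooled SE = √(p̂₁(1−p̂₁)/n₁ + p̂₂(1−p̂₂)/n₂) = √(0.000270849 + 0.000523578) = 0.028186.
z* = 2.576 at the 99% level. Margin of error = 0.07261.
CI: 0.03578 ± 0.07261 = (-0.0368, 0.1084).

(-0.0368, 0.1084)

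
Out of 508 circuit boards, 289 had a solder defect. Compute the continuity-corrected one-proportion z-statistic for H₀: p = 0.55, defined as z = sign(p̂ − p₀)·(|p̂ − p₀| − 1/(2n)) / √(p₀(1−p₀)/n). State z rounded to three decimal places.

z = 0.812

p̂ = 289/508 = 0.56890. p̂ − p₀ = 0.018898.
1/(2n) = 0.000984.
Corrected numerator: |0.018898| − 0.000984 = 0.017914.
SE₀ = √(0.55·0.45/508) = 0.022073.
z = (+)0.017914/0.022073 = 0.812.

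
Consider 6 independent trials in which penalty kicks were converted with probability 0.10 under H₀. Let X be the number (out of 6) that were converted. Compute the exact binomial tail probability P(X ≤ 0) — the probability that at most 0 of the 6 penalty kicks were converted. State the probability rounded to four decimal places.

X ~ Binomial(n=6, p=0.10).
P(X ≤ 0) = C(6,0)·0.10^0·0.90^6.
= 0.531441 = 0.5314.

P = 0.5314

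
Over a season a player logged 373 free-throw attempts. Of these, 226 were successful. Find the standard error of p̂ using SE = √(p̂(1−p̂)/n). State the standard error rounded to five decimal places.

p̂ = 226/373 = 0.60590.
p̂(1−p̂) = 0.238785.
SE = √(0.238785/373) = √0.000640174 = 0.02530.

SE = 0.02530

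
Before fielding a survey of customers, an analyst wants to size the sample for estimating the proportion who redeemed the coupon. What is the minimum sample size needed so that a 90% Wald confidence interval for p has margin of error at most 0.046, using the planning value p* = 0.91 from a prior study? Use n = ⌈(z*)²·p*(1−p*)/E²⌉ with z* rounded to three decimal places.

n = 105

The 90% critical value is z* = 1.645.
p*(1−p*) = 0.91·0.09 = 0.0819.
(z*)²·p*(1−p*)/E² = 2.706025·0.0819/0.002116 = 104.737.
Rounding up, n = 105.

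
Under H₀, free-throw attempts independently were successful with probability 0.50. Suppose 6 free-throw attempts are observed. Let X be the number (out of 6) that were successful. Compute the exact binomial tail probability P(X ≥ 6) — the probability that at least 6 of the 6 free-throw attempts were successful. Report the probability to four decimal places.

P = 0.0156

X is binomial with n = 6 and p = 0.50.
P(X ≥ 6) = C(6,6)·0.50^6·0.50^0.
= 0.015625 = 0.0156.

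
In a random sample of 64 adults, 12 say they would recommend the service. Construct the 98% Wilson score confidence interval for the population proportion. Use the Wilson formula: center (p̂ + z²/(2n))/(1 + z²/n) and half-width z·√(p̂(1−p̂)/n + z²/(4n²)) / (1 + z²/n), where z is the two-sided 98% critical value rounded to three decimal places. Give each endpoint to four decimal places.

(0.1002, 0.3235)

p̂ = 12/64 = 0.18750; z = 2.326, so z² = 5.410276.
1 + z²/n = 1.084536.
Center = (0.18750 + 0.042268)/1.084536 = 0.21186.
Radicand: p̂(1−p̂)/n + z²/(4n²) = 0.002380371 + 0.000330217 = 0.002710588.
Half-width = 2.326·√0.002710588/1.084536 = 0.11166.
CI: 0.21186 ± 0.11166 = (0.1002, 0.3235).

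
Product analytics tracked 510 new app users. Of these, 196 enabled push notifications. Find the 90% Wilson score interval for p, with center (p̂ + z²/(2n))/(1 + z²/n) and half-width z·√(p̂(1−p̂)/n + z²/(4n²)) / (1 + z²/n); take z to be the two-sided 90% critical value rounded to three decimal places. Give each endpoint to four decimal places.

(0.3496, 0.4203)

Here p̂ = 196/510 = 0.38431 and z = 1.645 (z² = 2.706025).
1 + z²/n = 1.005306.
Center = (0.38431 + 0.002653)/1.005306 = 0.38492.
Radicand: p̂(1−p̂)/n + z²/(4n²) = 0.000463954 + 0.000002601 = 0.000466555.
Half-width = 1.645·√0.000466555/1.005306 = 0.03534.
CI: 0.38492 ± 0.03534 = (0.3496, 0.4203).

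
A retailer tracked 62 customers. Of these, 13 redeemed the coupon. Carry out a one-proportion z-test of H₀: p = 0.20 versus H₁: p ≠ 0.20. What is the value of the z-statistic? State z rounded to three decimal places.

z = 0.191

Sample proportion p̂ = 13/62 = 0.20968.
SE₀ = √(0.20·0.80/62) = 0.050800.
z = (0.20968 − 0.20)/0.050800 = 0.00968/0.050800 = 0.191.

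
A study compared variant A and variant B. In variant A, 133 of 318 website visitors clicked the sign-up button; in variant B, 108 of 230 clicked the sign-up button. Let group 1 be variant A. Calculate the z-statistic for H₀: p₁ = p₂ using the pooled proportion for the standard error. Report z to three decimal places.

z = -1.195

Sample proportions: p̂₁ = 133/318 = 0.41824 and p̂₂ = 108/230 = 0.46957.
Pooling: p̂ = 241/548 = 0.43978.
Pooled SE = √[0.2463737·0.00749248] ≈ 0.042965.
z = (p̂₁ − p̂₂)/SE = (0.41824 − 0.46957)/0.042965 = -0.05133/0.042965 = -1.195.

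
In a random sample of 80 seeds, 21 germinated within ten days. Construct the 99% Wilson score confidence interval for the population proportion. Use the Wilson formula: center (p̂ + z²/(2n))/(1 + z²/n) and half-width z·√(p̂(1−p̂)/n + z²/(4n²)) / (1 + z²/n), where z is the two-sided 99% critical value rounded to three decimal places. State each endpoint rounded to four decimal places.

Here p̂ = 21/80 = 0.26250 and z = 2.576 (z² = 6.635776).
Denominator 1 + z²/n = 1 + 6.635776/80 = 1.082947.
Center = (0.26250 + 0.041474)/1.082947 = 0.28069.
Radicand: p̂(1−p̂)/n + z²/(4n²) = 0.002419922 + 0.000259210 = 0.002679132.
Half-width = 2.576·√0.002679132/1.082947 = 0.12312.
Interval: 0.28069 ± 0.12312 → (0.1576, 0.4038).

(0.1576, 0.4038)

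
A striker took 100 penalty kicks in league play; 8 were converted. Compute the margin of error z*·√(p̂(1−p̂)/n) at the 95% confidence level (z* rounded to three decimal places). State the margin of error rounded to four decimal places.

With x = 8 successes in n = 100, p̂ = 0.08000.
Standard error of p̂: √(0.073600/100) = √0.000736000 = 0.027129.
z* = 1.960 at the 95% level.
So ME = 0.0532.

ME = 0.0532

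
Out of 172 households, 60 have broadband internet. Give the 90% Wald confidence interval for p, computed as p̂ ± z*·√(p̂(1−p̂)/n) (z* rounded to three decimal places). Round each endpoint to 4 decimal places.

Sample proportion p̂ = 60/172 = 0.34884.
SE(p̂) = √(0.34884·0.65116/172) = 0.036341.
The 90% critical value is z* = 1.645.
Margin = 1.645·0.036341 = 0.05978.
CI: 0.34884 ± 0.05978 = (0.2891, 0.4086).

(0.2891, 0.4086)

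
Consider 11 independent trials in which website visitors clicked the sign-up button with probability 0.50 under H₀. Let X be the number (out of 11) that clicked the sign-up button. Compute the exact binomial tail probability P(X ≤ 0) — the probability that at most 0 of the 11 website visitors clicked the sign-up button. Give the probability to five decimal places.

P = 0.00049

X ~ Binomial(n=11, p=0.50).
P(X ≤ 0) = C(11,0)·0.50^0·0.50^11.
= 0.000488 = 0.00049.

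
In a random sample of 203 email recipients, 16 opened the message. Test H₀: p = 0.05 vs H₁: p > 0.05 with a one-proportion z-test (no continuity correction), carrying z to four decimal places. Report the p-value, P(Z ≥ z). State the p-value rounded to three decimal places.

p-value = 0.030

p̂ = 16/203 = 0.07882.
SE₀ = √(0.05·0.95/203) = 0.015297.
Test statistic (full precision, shown to 4 dp): z = (16/203 − 0.05)/SE₀ ≈ 1.8839.
From the standard normal, P(Z ≥ z) = 0.030.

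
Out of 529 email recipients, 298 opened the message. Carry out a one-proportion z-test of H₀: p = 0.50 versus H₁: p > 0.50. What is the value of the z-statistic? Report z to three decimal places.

z = 2.913

Sample proportion p̂ = 298/529 = 0.56333.
Null standard error: √(0.50·0.50/529) = √0.000472590 = 0.021739.
z = (p̂ − p₀)/SE = (0.56333 − 0.50)/0.021739 = 2.913.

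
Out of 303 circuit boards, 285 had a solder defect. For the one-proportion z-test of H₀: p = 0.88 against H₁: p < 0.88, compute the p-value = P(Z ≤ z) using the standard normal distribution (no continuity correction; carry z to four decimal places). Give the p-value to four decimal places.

p-value = 0.9994

The sample proportion is 285/303 = 0.94059.
Under H₀, SE = √(p₀(1−p₀)/n) = √(0.88·0.12/303) = √0.000348515 = 0.018669.
Test statistic (full precision, shown to 4 dp): z = (285/303 − 0.88)/SE₀ ≈ 3.2458.
From the standard normal, P(Z ≤ z) = 0.9994.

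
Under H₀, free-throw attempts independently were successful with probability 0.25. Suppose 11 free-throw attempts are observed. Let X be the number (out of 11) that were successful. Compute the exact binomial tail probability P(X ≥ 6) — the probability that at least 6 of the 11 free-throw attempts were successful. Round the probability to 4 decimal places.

X is binomial with n = 11 and p = 0.25.
P(X ≥ 6) = Σ_{j=6}^{11} C(11,j)·0.25^j·0.75^{11−j}.
= 0.026766 + 0.006373 + 0.001062 + 0.000118 + 0.000008 + 0.000000 = 0.0343.

P = 0.0343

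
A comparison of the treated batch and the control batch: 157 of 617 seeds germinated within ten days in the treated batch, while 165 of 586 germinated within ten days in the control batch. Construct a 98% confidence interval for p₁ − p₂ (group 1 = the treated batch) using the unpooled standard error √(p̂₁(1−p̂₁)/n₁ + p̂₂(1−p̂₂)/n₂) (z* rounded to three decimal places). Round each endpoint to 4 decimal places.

p̂₁ = 157/617 = 0.25446, p̂₂ = 165/586 = 0.28157; p̂₁ − p̂₂ = -0.02711.
SE = √(0.000307469 + 0.000345202) = √0.000652671 = 0.025547.
The 98% critical value is z* = 2.326. Margin of error = 0.05942.
CI: -0.02711 ± 0.05942 = (-0.0865, 0.0323).

(-0.0865, 0.0323)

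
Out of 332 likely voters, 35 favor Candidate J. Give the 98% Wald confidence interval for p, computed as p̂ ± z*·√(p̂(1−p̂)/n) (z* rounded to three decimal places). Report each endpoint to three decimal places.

Sample proportion p̂ = 35/332 = 0.10542.
SE(p̂) = √(0.10542·0.89458/332) = 0.016854.
z* = 2.326 at the 98% level.
Margin of error: 2.326 × 0.016854 = 0.03920.
So the interval runs from 0.066 to 0.145.

(0.066, 0.145)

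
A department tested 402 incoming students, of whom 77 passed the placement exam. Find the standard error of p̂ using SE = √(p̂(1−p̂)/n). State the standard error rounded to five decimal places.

SE = 0.01963

p̂ = 77/402 = 0.19154.
p̂(1−p̂) = 0.154852.
SE = √(0.154852/402) = √0.000385204 = 0.01963.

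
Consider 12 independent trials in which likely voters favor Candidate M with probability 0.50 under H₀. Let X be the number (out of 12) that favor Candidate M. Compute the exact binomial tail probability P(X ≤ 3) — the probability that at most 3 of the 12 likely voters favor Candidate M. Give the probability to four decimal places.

P = 0.0730

X is binomial with n = 12 and p = 0.50.
P(X ≤ 3) = C(12,0)·0.50^0·0.50^12 + C(12,1)·0.50^1·0.50^11 + C(12,2)·0.50^2·0.50^10 + C(12,3)·0.50^3·0.50^9.
= 0.000244 + 0.002930 + 0.016113 + 0.053711 = 0.0730.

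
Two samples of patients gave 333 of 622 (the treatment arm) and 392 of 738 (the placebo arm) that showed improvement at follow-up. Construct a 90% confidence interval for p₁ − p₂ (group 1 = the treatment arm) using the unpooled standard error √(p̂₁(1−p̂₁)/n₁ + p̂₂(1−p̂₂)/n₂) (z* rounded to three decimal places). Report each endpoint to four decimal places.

(-0.0405, 0.0489)

p̂₁ = 333/622 = 0.53537, p̂₂ = 392/738 = 0.53117; p̂₁ − p̂₂ = 0.00420.
Unpooled SE = √(p̂₁(1−p̂₁)/n₁ + p̂₂(1−p̂₂)/n₂) = √(0.000399918 + 0.000337437) = 0.027154.
The 90% critical value is z* = 1.645. Margin of error = 0.04467.
CI: 0.00420 ± 0.04467 = (-0.0405, 0.0489).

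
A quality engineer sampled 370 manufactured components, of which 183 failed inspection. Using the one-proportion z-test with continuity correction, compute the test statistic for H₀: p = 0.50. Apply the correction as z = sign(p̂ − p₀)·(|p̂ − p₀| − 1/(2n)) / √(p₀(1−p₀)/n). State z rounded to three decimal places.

The sample proportion is 183/370 = 0.49459. p̂ − p₀ = -0.005405.
1/(2n) = 0.001351.
Corrected numerator: |-0.005405| − 0.001351 = 0.004054.
Null standard error: √(0.50·0.50/370) = √0.000675676 = 0.025994.
z = (−)0.004054/0.025994 = -0.156.

z = -0.156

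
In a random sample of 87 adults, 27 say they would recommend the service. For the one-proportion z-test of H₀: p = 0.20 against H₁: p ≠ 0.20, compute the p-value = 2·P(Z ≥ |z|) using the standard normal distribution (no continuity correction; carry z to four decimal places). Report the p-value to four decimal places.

Sample proportion p̂ = 27/87 = 0.31034.
Under H₀, SE = √(p₀(1−p₀)/n) = √(0.20·0.80/87) = √0.001839080 = 0.042885.
z = (p̂ − p₀)/SE = (27/87 − 0.20)/0.042885 ≈ 2.5731.
From the standard normal, 2·P(Z ≥ |z|) = 0.0101.

p-value = 0.0101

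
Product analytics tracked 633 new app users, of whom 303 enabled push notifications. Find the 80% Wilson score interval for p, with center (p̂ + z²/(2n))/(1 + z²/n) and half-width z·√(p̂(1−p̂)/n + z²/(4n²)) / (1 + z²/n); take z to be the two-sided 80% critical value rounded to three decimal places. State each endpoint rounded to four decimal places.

(0.4533, 0.5041)

p̂ = 303/633 = 0.47867; z = 1.282, so z² = 1.643524.
1 + z²/n = 1.002596.
Adjusted center: (0.47867 + z²/(2n))/1.002596 = 0.47873.
Radicand: p̂(1−p̂)/n + z²/(4n²) = 0.000394226 + 0.000001025 = 0.000395251.
Half-width = z·√(radicand)/denom = 1.282·0.019881/1.002596 = 0.02542.
Interval: 0.47873 ± 0.02542 → (0.4533, 0.5041).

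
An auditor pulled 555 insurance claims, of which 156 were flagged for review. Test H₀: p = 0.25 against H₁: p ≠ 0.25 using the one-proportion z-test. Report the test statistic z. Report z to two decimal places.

p̂ = 156/555 = 0.28108.
Null standard error: √(0.25·0.75/555) = √0.000337838 = 0.018380.
z = (p̂ − p₀)/SE = (0.28108 − 0.25)/0.018380 = 1.69.

z = 1.69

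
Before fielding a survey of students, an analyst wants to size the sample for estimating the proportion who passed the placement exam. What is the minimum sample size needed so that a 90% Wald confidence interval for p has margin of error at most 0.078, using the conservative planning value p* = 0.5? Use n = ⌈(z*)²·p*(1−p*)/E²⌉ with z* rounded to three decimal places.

n = 112

The 90% critical value is z* = 1.645.
p*(1−p*) = 0.2500.
Required n before rounding: 2.706025 × 0.2500 / 0.078² = 111.194.
Rounding up, n = 112.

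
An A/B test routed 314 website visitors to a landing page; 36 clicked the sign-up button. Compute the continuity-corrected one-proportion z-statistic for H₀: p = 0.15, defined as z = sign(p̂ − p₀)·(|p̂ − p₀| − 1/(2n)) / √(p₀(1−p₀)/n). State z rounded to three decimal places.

z = -1.675

With x = 36 successes in n = 314, p̂ = 0.11465. p̂ − p₀ = -0.035350.
1/(2n) = 0.001592.
Corrected numerator: |-0.035350| − 0.001592 = 0.033758.
Under H₀, SE = √(p₀(1−p₀)/n) = √(0.15·0.85/314) = √0.000406051 = 0.020151.
z = −0.033758/0.020151 = -1.675.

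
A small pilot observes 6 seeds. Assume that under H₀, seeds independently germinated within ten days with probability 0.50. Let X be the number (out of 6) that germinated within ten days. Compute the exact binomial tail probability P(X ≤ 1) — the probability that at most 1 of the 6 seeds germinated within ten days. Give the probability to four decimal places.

X is binomial with n = 6 and p = 0.50.
P(X ≤ 1) = C(6,0)·0.50^0·0.50^6 + C(6,1)·0.50^1·0.50^5.
= 0.015625 + 0.093750 = 0.1094.

P = 0.1094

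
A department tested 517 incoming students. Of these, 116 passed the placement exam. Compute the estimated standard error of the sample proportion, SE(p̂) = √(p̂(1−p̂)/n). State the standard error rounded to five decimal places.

SE = 0.01835

Sample proportion p̂ = 116/517 = 0.22437.
p̂(1−p̂) = 0.22437·0.77563 = 0.174028.
Dividing by n and taking the root: √0.000336611 = 0.01835.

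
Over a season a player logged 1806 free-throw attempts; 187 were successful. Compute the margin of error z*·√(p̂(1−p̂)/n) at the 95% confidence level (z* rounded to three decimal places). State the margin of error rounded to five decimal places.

p̂ = 187/1806 = 0.10354.
Standard error of p̂: √(0.092822/1806) = √0.000051397 = 0.007169.
For 95% confidence, z* = 1.960.
ME = 1.960·0.007169 = 0.01405.

ME = 0.01405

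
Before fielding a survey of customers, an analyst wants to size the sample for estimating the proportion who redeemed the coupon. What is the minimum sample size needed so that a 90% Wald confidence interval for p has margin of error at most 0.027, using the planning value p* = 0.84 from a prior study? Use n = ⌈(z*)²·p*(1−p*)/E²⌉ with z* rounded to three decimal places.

n = 499

For 90% confidence, z* = 1.645.
p*(1−p*) = 0.1344.
Required n before rounding: 2.706025 × 0.1344 / 0.027² = 498.889.
Rounding up, n = 499.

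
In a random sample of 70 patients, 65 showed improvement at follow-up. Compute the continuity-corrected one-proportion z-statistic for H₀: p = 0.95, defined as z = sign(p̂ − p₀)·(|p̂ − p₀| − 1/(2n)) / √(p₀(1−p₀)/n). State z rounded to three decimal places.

z = -0.548

p̂ = 65/70 = 0.92857. p̂ − p₀ = -0.021429.
1/(2n) = 0.007143.
Corrected numerator: |-0.021429| − 0.007143 = 0.014286.
Null standard error: √(0.95·0.05/70) = √0.000678571 = 0.026049.
z = −0.014286/0.026049 = -0.548.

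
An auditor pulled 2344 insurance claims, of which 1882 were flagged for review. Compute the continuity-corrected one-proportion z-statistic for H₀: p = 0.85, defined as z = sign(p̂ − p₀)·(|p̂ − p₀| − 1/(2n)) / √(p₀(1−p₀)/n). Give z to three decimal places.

The sample proportion is 1882/2344 = 0.80290. p̂ − p₀ = -0.047099.
1/(2n) = 0.000213.
Corrected numerator: |-0.047099| − 0.000213 = 0.046886.
Under H₀, SE = √(p₀(1−p₀)/n) = √(0.85·0.15/2344) = √0.000054394 = 0.007375.
z = (−)0.046886/0.007375 = -6.357.

z = -6.357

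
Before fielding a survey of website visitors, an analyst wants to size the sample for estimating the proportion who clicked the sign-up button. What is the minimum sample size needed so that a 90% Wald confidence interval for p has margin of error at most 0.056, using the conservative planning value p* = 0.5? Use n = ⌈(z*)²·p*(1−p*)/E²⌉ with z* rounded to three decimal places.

The 90% critical value is z* = 1.645.
p*(1−p*) = 0.50·0.50 = 0.2500.
(z*)²·p*(1−p*)/E² = 2.706025·0.2500/0.003136 = 215.723.
Rounding up, n = 216.

n = 216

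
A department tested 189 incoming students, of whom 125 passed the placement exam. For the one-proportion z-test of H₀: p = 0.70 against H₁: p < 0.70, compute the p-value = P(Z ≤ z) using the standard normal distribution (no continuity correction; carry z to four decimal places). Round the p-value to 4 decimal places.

p-value = 0.1233

Sample proportion p̂ = 125/189 = 0.66138.
Under H₀, SE = √(p₀(1−p₀)/n) = √(0.70·0.30/189) = √0.001111111 = 0.033333.
z = (p̂ − p₀)/SE = (125/189 − 0.70)/0.033333 ≈ -1.1587.
p-value = P(Z ≤ z) with z = -1.1587 → 0.1233.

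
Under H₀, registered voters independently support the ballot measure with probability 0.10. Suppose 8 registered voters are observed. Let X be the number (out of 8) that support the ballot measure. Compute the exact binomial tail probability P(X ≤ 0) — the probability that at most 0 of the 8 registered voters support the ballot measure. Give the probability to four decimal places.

X is binomial with n = 8 and p = 0.10.
P(X ≤ 0) = C(8,0)·0.10^0·0.90^8.
= 0.430467 = 0.4305.

P = 0.4305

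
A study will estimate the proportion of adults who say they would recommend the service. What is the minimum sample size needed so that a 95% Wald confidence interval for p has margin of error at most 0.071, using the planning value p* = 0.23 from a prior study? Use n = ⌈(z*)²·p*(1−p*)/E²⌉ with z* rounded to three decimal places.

n = 135

z* = 1.960 at the 95% level.
p*(1−p*) = 0.23·0.77 = 0.1771.
(z*)²·p*(1−p*)/E² = 3.841600·0.1771/0.005041 = 134.963.
Rounding up, n = 135.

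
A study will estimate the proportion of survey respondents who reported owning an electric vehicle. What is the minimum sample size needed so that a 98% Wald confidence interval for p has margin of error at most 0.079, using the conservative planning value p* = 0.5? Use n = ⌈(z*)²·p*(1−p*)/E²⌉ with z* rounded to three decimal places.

n = 217

z* = 2.326 at the 98% level.
p*(1−p*) = 0.50·0.50 = 0.2500.
Required n before rounding: 5.410276 × 0.2500 / 0.079² = 216.723.
Rounding up, n = 217.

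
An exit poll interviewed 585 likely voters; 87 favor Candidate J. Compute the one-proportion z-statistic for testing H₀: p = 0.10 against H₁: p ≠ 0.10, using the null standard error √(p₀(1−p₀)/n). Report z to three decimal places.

z = 3.928

p̂ = 87/585 = 0.14872.
SE₀ = √(0.10·0.90/585) = 0.012403.
z = (p̂ − p₀)/SE = (0.14872 − 0.10)/0.012403 = 3.928.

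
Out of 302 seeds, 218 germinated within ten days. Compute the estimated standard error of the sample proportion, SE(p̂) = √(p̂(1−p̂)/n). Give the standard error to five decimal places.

SE = 0.02578

Sample proportion p̂ = 218/302 = 0.72185.
p̂(1−p̂) = 0.72185·0.27815 = 0.200783.
Dividing by n and taking the root: √0.000664844 = 0.02578.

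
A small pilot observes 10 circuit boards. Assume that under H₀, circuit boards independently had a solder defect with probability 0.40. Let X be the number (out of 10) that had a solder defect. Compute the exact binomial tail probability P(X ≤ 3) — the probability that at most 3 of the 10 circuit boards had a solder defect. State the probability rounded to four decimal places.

X ~ Binomial(n=10, p=0.40).
P(X ≤ 3) = C(10,0)·0.40^0·0.60^10 + C(10,1)·0.40^1·0.60^9 + C(10,2)·0.40^2·0.60^8 + C(10,3)·0.40^3·0.60^7.
= 0.006047 + 0.040311 + 0.120932 + 0.214991 = 0.3823.

P = 0.3823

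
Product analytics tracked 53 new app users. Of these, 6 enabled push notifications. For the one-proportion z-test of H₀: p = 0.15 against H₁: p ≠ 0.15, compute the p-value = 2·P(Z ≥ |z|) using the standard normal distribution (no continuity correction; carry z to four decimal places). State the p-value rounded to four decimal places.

The sample proportion is 6/53 = 0.11321.
Under H₀, SE = √(p₀(1−p₀)/n) = √(0.15·0.85/53) = √0.002405660 = 0.049048.
Test statistic (full precision, shown to 4 dp): z = (6/53 − 0.15)/SE₀ ≈ -0.7501.
From the standard normal, 2·P(Z ≥ |z|) = 0.4532.

p-value = 0.4532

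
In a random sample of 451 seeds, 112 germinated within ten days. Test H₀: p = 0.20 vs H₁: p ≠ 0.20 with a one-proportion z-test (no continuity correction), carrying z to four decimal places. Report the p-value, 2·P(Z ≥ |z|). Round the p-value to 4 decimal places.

The sample proportion is 112/451 = 0.24834.
Under H₀, SE = √(p₀(1−p₀)/n) = √(0.20·0.80/451) = √0.000354767 = 0.018835.
z = (p̂ − p₀)/SE = (112/451 − 0.20)/0.018835 ≈ 2.5663.
p-value = 2·P(Z ≥ |z|) with z = 2.5663 → 0.0103.

p-value = 0.0103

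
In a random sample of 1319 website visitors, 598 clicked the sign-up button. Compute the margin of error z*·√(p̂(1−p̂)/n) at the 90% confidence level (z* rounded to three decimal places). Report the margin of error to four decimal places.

p̂ = 598/1319 = 0.45337.
SE = √(p̂(1−p̂)/n) = √(0.247826/1319) = 0.013707.
For 90% confidence, z* = 1.645.
Margin of error = z*·SE = 1.645 × 0.013707 = 0.0225.

ME = 0.0225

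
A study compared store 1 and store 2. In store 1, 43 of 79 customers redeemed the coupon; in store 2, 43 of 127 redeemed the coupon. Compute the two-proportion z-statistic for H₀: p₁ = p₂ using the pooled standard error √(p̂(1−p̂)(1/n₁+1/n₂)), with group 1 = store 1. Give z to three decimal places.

Sample proportions: p̂₁ = 43/79 = 0.54430 and p̂₂ = 43/127 = 0.33858.
Pooled p̂ = (43+43)/(79+127) = 86/206 = 0.41748.
Pooled SE = √[0.2431897·0.02053224] ≈ 0.070663.
z = (p̂₁ − p̂₂)/SE = (0.54430 − 0.33858)/0.070663 = 0.20572/0.070663 = 2.911.

z = 2.911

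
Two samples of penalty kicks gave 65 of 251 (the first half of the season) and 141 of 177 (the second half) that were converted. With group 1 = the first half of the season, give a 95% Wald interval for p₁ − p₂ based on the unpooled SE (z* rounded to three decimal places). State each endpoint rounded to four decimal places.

(-0.6180, -0.4573)

p̂₁ = 0.25896, p̂₂ = 0.79661, so the observed difference is -0.53765.
SE = √(0.000764549 + 0.000915381) = √0.001679930 = 0.040987.
z* = 1.960 at the 95% level. Margin = 1.960·0.040987 = 0.08033.
CI: -0.53765 ± 0.08033 = (-0.6180, -0.4573).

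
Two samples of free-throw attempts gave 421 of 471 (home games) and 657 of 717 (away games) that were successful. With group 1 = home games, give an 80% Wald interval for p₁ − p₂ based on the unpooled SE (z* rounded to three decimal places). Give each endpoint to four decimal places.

p̂₁ = 421/471 = 0.89384, p̂₂ = 657/717 = 0.91632; p̂₁ − p̂₂ = -0.02248.
Unpooled SE = √(p̂₁(1−p̂₁)/n₁ + p̂₂(1−p̂₂)/n₂) = √(0.000201460 + 0.000106945) = 0.017561.
The 80% critical value is z* = 1.282. Margin of error = 0.02251.
Interval: -0.02248 ± 0.02251 → (-0.0450, 0.0000).

(-0.0450, 0.0000)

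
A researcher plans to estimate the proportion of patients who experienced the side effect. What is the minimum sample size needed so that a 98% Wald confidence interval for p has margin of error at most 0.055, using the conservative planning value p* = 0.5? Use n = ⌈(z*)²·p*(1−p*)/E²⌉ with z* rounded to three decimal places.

n = 448

z* = 2.326 at the 98% level.
p*(1−p*) = 0.50·0.50 = 0.2500.
Required n before rounding: 5.410276 × 0.2500 / 0.055² = 447.130.
⌈447.130⌉ = 448.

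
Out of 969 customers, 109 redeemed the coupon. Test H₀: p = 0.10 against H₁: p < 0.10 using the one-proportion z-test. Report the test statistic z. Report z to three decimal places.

z = 1.296

Sample proportion p̂ = 109/969 = 0.11249.
SE₀ = √(0.10·0.90/969) = 0.009637.
Test statistic: z = 0.01249/0.009637 = 1.296.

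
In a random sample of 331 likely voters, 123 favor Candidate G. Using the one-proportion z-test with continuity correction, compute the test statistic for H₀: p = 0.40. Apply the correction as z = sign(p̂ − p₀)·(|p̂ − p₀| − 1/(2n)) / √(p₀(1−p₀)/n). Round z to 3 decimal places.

p̂ = 123/331 = 0.37160. p̂ − p₀ = -0.028399.
1/(2n) = 0.001511.
Corrected numerator: |-0.028399| − 0.001511 = 0.026888.
SE₀ = √(0.40·0.60/331) = 0.026927.
z = −0.026888/0.026927 = -0.999.

z = -0.999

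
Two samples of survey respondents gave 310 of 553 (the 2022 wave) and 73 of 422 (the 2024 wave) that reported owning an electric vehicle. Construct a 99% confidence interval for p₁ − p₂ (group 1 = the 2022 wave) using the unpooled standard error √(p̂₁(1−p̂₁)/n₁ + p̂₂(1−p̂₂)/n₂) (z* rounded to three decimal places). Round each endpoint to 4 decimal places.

p̂₁ = 0.56058, p̂₂ = 0.17299, so the observed difference is 0.38759.
Unpooled SE = √(p̂₁(1−p̂₁)/n₁ + p̂₂(1−p̂₂)/n₂) = √(0.000445443 + 0.000339009) = 0.028008.
The 99% critical value is z* = 2.576. Margin of error = 0.07215.
Interval: 0.38759 ± 0.07215 → (0.3154, 0.4597).

(0.3154, 0.4597)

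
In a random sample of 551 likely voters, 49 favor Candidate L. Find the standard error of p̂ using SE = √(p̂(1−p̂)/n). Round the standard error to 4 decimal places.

SE = 0.0121

Sample proportion p̂ = 49/551 = 0.08893.
p̂(1−p̂) = 0.081021.
SE = √(0.081021/551) = √0.000147044 = 0.0121.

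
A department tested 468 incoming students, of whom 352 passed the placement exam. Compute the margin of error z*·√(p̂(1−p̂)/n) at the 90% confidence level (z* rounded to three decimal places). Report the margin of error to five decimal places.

ME = 0.03283

The sample proportion is 352/468 = 0.75214.
SE(p̂) = √(0.75214·0.24786/468) = 0.019959.
For 90% confidence, z* = 1.645.
ME = 1.645·0.019959 = 0.03283.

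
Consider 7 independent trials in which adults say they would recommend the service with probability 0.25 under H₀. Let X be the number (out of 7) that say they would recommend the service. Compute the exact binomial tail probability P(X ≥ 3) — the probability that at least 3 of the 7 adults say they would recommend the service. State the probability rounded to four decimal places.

X ~ Binomial(n=7, p=0.25).
P(X ≥ 3) = Σ_{j=3}^{7} C(7,j)·0.25^j·0.75^{7−j}.
= 0.173035 + 0.057678 + 0.011536 + 0.001282 + 0.000061 = 0.2436.

P = 0.2436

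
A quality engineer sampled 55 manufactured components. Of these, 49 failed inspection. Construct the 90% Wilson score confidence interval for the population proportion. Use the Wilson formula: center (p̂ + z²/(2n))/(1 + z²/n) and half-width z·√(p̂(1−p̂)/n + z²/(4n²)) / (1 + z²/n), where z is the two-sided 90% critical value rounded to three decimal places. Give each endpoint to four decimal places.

(0.8026, 0.9425)

p̂ = 49/55 = 0.89091; z = 1.645, so z² = 2.706025.
Denominator 1 + z²/n = 1 + 2.706025/55 = 1.049200.
Adjusted center: (0.89091 + z²/(2n))/1.049200 = 0.87258.
Radicand: p̂(1−p̂)/n + z²/(4n²) = 0.001767092 + 0.000223638 = 0.001990730.
Half-width = z·√(radicand)/denom = 1.645·0.044618/1.049200 = 0.06995.
Interval: 0.87258 ± 0.06995 → (0.8026, 0.9425).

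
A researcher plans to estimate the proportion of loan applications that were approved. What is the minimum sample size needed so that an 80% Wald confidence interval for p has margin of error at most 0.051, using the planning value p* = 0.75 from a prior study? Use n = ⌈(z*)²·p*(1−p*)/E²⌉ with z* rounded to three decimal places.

n = 119

The 80% critical value is z* = 1.282.
p*(1−p*) = 0.1875.
(z*)²·p*(1−p*)/E² = 1.643524·0.1875/0.002601 = 118.478.
⌈118.478⌉ = 119.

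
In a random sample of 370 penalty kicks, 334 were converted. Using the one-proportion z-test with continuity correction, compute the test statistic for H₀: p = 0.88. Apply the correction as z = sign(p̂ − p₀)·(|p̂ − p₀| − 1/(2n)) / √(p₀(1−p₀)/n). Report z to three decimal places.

z = 1.264

Sample proportion p̂ = 334/370 = 0.90270. p̂ − p₀ = 0.022703.
Continuity correction 1/(2n) = 1/740 = 0.001351.
Corrected numerator: |0.022703| − 0.001351 = 0.021352.
Null standard error: √(0.88·0.12/370) = √0.000285405 = 0.016894.
z = +0.021352/0.016894 = 1.264.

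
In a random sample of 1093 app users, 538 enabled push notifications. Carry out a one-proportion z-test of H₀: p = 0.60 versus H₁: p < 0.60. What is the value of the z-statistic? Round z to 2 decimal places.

The sample proportion is 538/1093 = 0.49222.
Null standard error: √(0.60·0.40/1093) = √0.000219579 = 0.014818.
Test statistic: z = -0.10778/0.014818 = -7.27.

z = -7.27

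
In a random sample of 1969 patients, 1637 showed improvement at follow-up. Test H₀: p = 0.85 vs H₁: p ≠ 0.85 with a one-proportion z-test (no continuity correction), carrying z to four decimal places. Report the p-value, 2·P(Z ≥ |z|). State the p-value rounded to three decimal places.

p-value = 0.021

With x = 1637 successes in n = 1969, p̂ = 0.83139.
Null standard error: √(0.85·0.15/1969) = √0.000064754 = 0.008047.
z = (p̂ − p₀)/SE = (1637/1969 − 0.85)/0.008047 ≈ -2.3131.
From the standard normal, 2·P(Z ≥ |z|) = 0.021.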